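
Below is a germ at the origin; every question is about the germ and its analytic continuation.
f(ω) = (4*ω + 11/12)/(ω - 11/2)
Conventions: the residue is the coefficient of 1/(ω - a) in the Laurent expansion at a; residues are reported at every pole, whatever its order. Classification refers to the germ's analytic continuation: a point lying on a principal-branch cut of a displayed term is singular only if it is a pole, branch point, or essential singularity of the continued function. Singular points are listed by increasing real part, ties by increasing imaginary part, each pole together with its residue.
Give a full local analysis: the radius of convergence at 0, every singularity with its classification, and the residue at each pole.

Radius of convergence at 0: 11/2.
At 11/2: a pole of order 1; residue 275/12.

Denominator factor (ω - 11/2): pole of order 1 at 11/2, modulus 11/2.
The radius of convergence is the smallest modulus among the singular points: 11/2.
At the order-1 pole 11/2 set g(ω) = (ω - (11/2))*f(ω) = 4*ω + 11/12.
Simple pole: residue = g(a) at a = 11/2, which is 275/12.


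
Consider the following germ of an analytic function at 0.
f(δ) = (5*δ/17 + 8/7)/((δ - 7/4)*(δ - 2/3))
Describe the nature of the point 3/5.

The point is a regular point.

Denominator factors: δ - 2/3 = -1/15 at δ = 3/5; δ - 7/4 = -23/20 at δ = 3/5 — none vanishes.
So the germ continues analytically to 3/5.


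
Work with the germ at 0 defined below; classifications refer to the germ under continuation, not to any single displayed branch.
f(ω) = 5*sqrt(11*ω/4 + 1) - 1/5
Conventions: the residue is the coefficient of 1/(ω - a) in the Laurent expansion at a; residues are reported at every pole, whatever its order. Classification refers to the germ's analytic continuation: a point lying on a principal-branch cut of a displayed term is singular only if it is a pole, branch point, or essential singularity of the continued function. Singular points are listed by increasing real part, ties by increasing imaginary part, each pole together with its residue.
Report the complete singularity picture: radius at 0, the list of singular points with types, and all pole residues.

Radius of convergence at 0: 4/11.
At -4/11: an algebraic (square-root) branch point.

Branch term (5)*sqrt(1 - ω/(-4/11)): its argument vanishes at ω = -4/11, a square-root branch point, modulus 4/11.
The radius of convergence is the smallest modulus among the singular points: 4/11.


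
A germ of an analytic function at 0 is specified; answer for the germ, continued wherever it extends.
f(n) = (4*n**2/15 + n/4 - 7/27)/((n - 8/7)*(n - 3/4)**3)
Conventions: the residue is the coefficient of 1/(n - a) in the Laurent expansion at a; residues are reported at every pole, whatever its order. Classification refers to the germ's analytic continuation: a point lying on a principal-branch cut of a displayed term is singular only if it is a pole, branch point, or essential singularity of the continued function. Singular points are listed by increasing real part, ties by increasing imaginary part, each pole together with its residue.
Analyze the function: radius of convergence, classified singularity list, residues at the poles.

Radius of convergence at 0: 3/4.
At 3/4: a pole of order 3; residue -1110592/179685.
At 8/7: a pole of order 1; residue 1110592/179685.

Denominator factor (n - 8/7): pole of order 1 at 8/7, modulus 8/7.
Denominator factor (n - 3/4)^3: pole of order 3 at 3/4, modulus 3/4.
The radius of convergence is the smallest modulus among the singular points: 3/4.
At the order-3 pole 3/4 set g(n) = (n - (3/4))^3*f(n) = (4*n**2/15 + n/4 - 7/27)/(n - 8/7).
Order-3 pole: residue = g''(a)/2; g''(3/4) = -2221184/179685, so the residue is -1110592/179685.
At the order-1 pole 8/7 set g(n) = (n - (8/7))*f(n) = (4*n**2/15 + n/4 - 7/27)/(n - 3/4)**3.
Simple pole: residue = g(a) at a = 8/7, which is 1110592/179685.
List the singular points by increasing real part (a conjugate pair: the negative imaginary part first).


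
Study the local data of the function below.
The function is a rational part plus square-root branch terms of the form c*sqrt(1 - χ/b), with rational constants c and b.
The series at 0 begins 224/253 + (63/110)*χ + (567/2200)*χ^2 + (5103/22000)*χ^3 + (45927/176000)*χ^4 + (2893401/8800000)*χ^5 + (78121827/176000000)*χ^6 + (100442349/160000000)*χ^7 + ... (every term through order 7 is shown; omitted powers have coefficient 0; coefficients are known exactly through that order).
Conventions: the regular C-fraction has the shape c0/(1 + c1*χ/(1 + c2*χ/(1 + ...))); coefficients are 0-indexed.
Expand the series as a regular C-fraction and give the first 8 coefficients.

Taylor coefficients (read off): a_0 = 224/253, a_1 = 63/110, a_2 = 567/2200, a_3 = 5103/22000, a_4 = 45927/176000, a_5 = 2893401/8800000, a_6 = 78121827/176000000, a_7 = 100442349/160000000.
c0 = a_0 = 224/253. Peel one level at a time: if S = 1 + c*χ/S' with S'(0) = 1, then c is the χ-coefficient of S and S' = c*χ/(S - 1).
S_1 = c0/f = 1 + (-207/320)*χ + (13041/102400)*χ^2 + ...; c1 = -207/320.
S_2 = c1*χ/(S_1 - 1) = 1 + (63/320)*χ + (-81/400)*χ^2 + ...; c2 = 63/320.
S_3 = c2*χ/(S_2 - 1) = 1 + (36/35)*χ + (486/245)*χ^2 + ...; c3 = 36/35.
S_4 = c3*χ/(S_3 - 1) = 1 + (-27/14)*χ + (-81/400)*χ^2 + ...; c4 = -27/14.
S_5 = c4*χ/(S_4 - 1) = 1 + (-21/200)*χ + (-3339/40000)*χ^2 + ...; c5 = -21/200.
S_6 = c5*χ/(S_5 - 1) = 1 + (-159/200)*χ + (-81/400)*χ^2 + ...; c6 = -159/200.
S_7 = c6*χ/(S_6 - 1) = 1 + (-27/106)*χ + ...; c7 = -27/106.

The regular C-fraction coefficients are [224/253, -207/320, 63/320, 36/35, -27/14, -21/200, -159/200, -27/106].


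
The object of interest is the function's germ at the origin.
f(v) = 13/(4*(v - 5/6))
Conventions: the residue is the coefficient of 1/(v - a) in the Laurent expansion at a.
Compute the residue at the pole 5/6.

At the order-1 pole 5/6 set g(v) = (v - (5/6))*f(v) = 13/4.
Simple pole: residue = g(a) at a = 5/6, which is 13/4.

The residue is 13/4.


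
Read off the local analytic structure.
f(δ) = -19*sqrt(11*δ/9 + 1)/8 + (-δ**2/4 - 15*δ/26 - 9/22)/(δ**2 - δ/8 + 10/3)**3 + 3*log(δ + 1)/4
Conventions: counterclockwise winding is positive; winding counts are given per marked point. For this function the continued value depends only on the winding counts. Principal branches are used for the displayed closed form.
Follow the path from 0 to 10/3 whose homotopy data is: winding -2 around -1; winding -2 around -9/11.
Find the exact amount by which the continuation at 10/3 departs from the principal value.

Continued minus principal equals -(3)*pi*i.

The rational part is single-valued and drops out of the difference; each branch term changes only by its own monodromy.
(-19/8)*sqrt(1 - δ/(-9/11)): winding -2 is even, the square root returns to the same sheet, contribution 0.
(3/4)*log(1 - δ/(-1)): each positive loop around -1 adds 2*pi*i to the log, so winding -2 contributes (3/4)*(-2)*2*pi*i = -(3)*pi*i.
Summing the contributions at δ = 10/3 gives -(3)*pi*i.


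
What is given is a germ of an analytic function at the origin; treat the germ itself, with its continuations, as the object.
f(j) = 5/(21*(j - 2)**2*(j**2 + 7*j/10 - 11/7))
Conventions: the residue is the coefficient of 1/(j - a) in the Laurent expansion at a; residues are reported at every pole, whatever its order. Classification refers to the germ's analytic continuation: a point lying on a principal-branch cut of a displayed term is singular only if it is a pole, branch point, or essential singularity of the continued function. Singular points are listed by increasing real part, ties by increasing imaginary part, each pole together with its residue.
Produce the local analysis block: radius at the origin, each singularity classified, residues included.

Denominator factor (j - 2)^2: pole of order 2 at 2, modulus 2.
Denominator factor (j**2 + 7*j/10 - 11/7): discriminant 4743/700, real irrational roots -7/20 + (3/140)*sqrt(3689) and -7/20 - (3/140)*sqrt(3689); poles of order 1, moduli -7/20 + (3/140)*sqrt(3689) and 7/20 + (3/140)*sqrt(3689).
The radius of convergence is the smallest modulus among the singular points: -7/20 + (3/140)*sqrt(3689).
The factor j**2 + 7*j/10 - 11/7 splits as (j - a)(j - a') with a = -7/20 - (3/140)*sqrt(3689), a' = -7/20 + (3/140)*sqrt(3689). At the order-1 pole a set g(j) = (j - a)*f(j) = [5/(21*(j - 2)**2)] / (j - a').
Simple pole: residue = g(a) at a = -7/20 - (3/140)*sqrt(3689), which is 8225/215472 - (252575/340661232)*sqrt(3689).
The factor j**2 + 7*j/10 - 11/7 splits as (j - a)(j - a') with a = -7/20 + (3/140)*sqrt(3689), a' = -7/20 - (3/140)*sqrt(3689). At the order-1 pole a set g(j) = (j - a)*f(j) = [5/(21*(j - 2)**2)] / (j - a').
Simple pole: residue = g(a) at a = -7/20 + (3/140)*sqrt(3689), which is 8225/215472 + (252575/340661232)*sqrt(3689).
At the order-2 pole 2 set g(j) = (j - (2))^2*f(j) = 5/(21*(j**2 + 7*j/10 - 11/7)).
Order-2 pole: residue = g'(a); g'(2) = -8225/107736, so the residue is -8225/107736.
List the singular points by increasing real part (a conjugate pair: the negative imaginary part first).

Radius of convergence at 0: -7/20 + (3/140)*sqrt(3689).
At -7/20 - (3/140)*sqrt(3689): a pole of order 1; residue 8225/215472 - (252575/340661232)*sqrt(3689).
At -7/20 + (3/140)*sqrt(3689): a pole of order 1; residue 8225/215472 + (252575/340661232)*sqrt(3689).
At 2: a pole of order 2; residue -8225/107736.


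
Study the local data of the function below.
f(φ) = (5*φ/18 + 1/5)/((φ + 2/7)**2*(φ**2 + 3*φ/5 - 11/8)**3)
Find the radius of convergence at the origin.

The radius of convergence is 2/7.

Denominator factor (φ**2 + 3*φ/5 - 11/8)^3: discriminant 293/50, real irrational roots -3/10 + (1/20)*sqrt(586) and -3/10 - (1/20)*sqrt(586); poles of order 3, moduli -3/10 + (1/20)*sqrt(586) and 3/10 + (1/20)*sqrt(586).
Denominator factor (φ + 2/7)^2: pole of order 2 at -2/7, modulus 2/7.
The radius of convergence is the smallest modulus among the singular points: 2/7.


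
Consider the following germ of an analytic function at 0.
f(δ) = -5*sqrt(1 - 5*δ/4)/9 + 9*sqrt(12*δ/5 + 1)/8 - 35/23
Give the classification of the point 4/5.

The point is an algebraic (square-root) branch point.

The term (-5/9)*sqrt(1 - δ/(4/5)) has argument 1 - 4/5/(4/5) = 0 at 4/5: a square-root (algebraic, two-sheeted) branch point; the remaining terms are analytic or single-valued there.


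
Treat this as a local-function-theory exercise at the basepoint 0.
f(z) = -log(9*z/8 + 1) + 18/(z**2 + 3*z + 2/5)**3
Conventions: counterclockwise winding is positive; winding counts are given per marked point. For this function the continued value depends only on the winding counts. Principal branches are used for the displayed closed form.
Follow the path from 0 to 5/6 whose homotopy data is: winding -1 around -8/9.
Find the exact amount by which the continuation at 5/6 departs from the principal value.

The rational part is single-valued and drops out of the difference; each branch term changes only by its own monodromy.
(-1)*log(1 - z/(-8/9)): each positive loop around -8/9 adds 2*pi*i to the log, so winding -1 contributes (-1)*(-1)*2*pi*i = (2)*pi*i.
Summing the contributions at z = 5/6 gives (2)*pi*i.

Continued minus principal equals (2)*pi*i.


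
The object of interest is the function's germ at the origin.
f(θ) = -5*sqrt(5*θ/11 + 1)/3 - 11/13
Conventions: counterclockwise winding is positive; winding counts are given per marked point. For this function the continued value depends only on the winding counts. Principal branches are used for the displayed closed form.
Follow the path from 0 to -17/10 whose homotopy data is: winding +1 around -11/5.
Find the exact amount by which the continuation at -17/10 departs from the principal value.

The rational part is single-valued and drops out of the difference; each branch term changes only by its own monodromy.
(-5/3)*sqrt(1 - θ/(-11/5)): winding +1 is odd, the square root flips sign, contributing -2*(-5/3)*sqrt(1 - (-17/10)/(-11/5)) = -2*(-5/3)*sqrt(5/22) = (5/33)*sqrt(110).
Summing the contributions at θ = -17/10 gives (5/33)*sqrt(110).

Continued minus principal equals (5/33)*sqrt(110).


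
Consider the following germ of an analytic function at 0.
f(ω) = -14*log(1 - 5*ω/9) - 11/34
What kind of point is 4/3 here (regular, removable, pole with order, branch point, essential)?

The point is a regular point.

There is no denominator, hence no pole anywhere.
Branch term log(1 - ω/(9/5)): argument at 4/3 is 7/27, nonzero, so 4/3 is not its branch point (a point on a principal cut is still regular for the continued germ).
So the germ continues analytically to 4/3.


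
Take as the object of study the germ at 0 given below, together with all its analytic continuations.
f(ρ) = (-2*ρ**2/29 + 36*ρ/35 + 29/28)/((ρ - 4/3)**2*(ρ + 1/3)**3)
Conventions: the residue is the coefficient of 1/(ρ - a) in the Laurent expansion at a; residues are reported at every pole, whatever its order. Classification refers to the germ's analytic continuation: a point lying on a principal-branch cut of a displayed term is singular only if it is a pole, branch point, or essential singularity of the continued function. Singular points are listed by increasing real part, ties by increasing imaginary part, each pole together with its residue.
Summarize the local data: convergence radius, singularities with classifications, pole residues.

Denominator factor (ρ + 1/3)^3: pole of order 3 at -1/3, modulus 1/3.
Denominator factor (ρ - 4/3)^2: pole of order 2 at 4/3, modulus 4/3.
The radius of convergence is the smallest modulus among the singular points: 1/3.
At the order-3 pole -1/3 set g(ρ) = (ρ - (-1/3))^3*f(ρ) = (-2*ρ**2/29 + 36*ρ/35 + 29/28)/(ρ - 4/3)**2.
Order-3 pole: residue = g''(a)/2; g''(-1/3) = 1790919/1268750, so the residue is 1790919/2537500.
At the order-2 pole 4/3 set g(ρ) = (ρ - (4/3))^2*f(ρ) = (-2*ρ**2/29 + 36*ρ/35 + 29/28)/(ρ + 1/3)**3.
Order-2 pole: residue = g'(a); g'(4/3) = -1790919/2537500, so the residue is -1790919/2537500.
List the singular points by increasing real part (a conjugate pair: the negative imaginary part first).

Radius of convergence at 0: 1/3.
At -1/3: a pole of order 3; residue 1790919/2537500.
At 4/3: a pole of order 2; residue -1790919/2537500.


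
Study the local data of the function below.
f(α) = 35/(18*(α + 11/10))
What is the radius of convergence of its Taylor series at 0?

Denominator factor (α + 11/10): pole of order 1 at -11/10, modulus 11/10.
The radius of convergence is the smallest modulus among the singular points: 11/10.

The radius of convergence is 11/10.


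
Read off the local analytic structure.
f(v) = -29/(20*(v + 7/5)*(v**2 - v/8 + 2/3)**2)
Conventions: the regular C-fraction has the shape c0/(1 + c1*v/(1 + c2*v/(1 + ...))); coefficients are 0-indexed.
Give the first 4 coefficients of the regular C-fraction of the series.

Taylor coefficients (expand at 0): a_0 = -261/112, a_1 = 4959/6272, a_2 = 8683209/1404928, a_3 = -21385557/39337984.
c0 = a_0 = -261/112. Peel one level at a time: if S = 1 + c*v/S' with S'(0) = 1, then c is the v-coefficient of S and S' = c*v/(S - 1).
S_1 = c0/f = 1 + (19/56)*v + (4959/1792)*v^2 + ...; c1 = 19/56.
S_2 = c1*v/(S_1 - 1) = 1 + (-261/32)*v + (1202235/19456)*v^2 + ...; c2 = -261/32.
S_3 = c2*v/(S_2 - 1) = 1 + (400745/52896)*v + ...; c3 = 400745/52896.

The regular C-fraction coefficients are [-261/112, 19/56, -261/32, 400745/52896].


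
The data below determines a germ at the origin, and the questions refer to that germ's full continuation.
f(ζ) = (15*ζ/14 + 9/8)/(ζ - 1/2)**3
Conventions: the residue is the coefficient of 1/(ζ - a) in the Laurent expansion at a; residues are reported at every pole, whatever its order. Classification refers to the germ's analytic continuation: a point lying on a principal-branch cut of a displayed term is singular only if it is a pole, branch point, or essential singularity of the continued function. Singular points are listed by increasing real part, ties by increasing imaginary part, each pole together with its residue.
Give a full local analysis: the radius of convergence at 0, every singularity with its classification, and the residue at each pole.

Denominator factor (ζ - 1/2)^3: pole of order 3 at 1/2, modulus 1/2.
The radius of convergence is the smallest modulus among the singular points: 1/2.
At the order-3 pole 1/2 set g(ζ) = (ζ - (1/2))^3*f(ζ) = 15*ζ/14 + 9/8.
Order-3 pole: residue = g''(a)/2; g''(1/2) = 0, so the residue is 0.

Radius of convergence at 0: 1/2.
At 1/2: a pole of order 3; residue 0.


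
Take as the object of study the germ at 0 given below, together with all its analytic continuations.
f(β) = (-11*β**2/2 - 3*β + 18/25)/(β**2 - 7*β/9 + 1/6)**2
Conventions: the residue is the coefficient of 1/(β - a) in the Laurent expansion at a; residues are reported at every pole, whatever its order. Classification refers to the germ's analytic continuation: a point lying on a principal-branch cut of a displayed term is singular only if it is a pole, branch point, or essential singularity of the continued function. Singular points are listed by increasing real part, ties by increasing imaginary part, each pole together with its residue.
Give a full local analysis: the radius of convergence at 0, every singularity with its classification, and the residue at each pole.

Denominator factor (β**2 - 7*β/9 + 1/6)^2: discriminant -5/81, complex-conjugate roots (7/18) + ((1/18)*sqrt(5))*i and (7/18) - ((1/18)*sqrt(5))*i; poles of order 2, moduli (1/6)*sqrt(6) and (1/6)*sqrt(6).
The radius of convergence is the smallest modulus among the singular points: (1/6)*sqrt(6).
The factor β**2 - 7*β/9 + 1/6 splits as (β - a)(β - a') with a = (7/18) - ((1/18)*sqrt(5))*i, a' = (7/18) + ((1/18)*sqrt(5))*i. At the order-2 pole a set g(β) = (β - a)^2*f(β) = [-11*β**2/2 - 3*β + 18/25] / (β - a')^2.
Order-2 pole: residue = g'(a); g'((7/18) - ((1/18)*sqrt(5))*i) = -((99387/1250)*sqrt(5))*i, so the residue is -((99387/1250)*sqrt(5))*i.
The factor β**2 - 7*β/9 + 1/6 splits as (β - a)(β - a') with a = (7/18) + ((1/18)*sqrt(5))*i, a' = (7/18) - ((1/18)*sqrt(5))*i. At the order-2 pole a set g(β) = (β - a)^2*f(β) = [-11*β**2/2 - 3*β + 18/25] / (β - a')^2.
Order-2 pole: residue = g'(a); g'((7/18) + ((1/18)*sqrt(5))*i) = ((99387/1250)*sqrt(5))*i, so the residue is ((99387/1250)*sqrt(5))*i.
List the singular points by increasing real part (a conjugate pair: the negative imaginary part first).

Radius of convergence at 0: (1/6)*sqrt(6).
At (7/18) - ((1/18)*sqrt(5))*i: a pole of order 2; residue -((99387/1250)*sqrt(5))*i.
At (7/18) + ((1/18)*sqrt(5))*i: a pole of order 2; residue ((99387/1250)*sqrt(5))*i.


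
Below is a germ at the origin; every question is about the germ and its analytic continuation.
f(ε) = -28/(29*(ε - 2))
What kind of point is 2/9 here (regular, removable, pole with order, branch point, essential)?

The point is a regular point.

Denominator factors: ε - 2 = -16/9 at ε = 2/9 — none vanishes.
So the germ continues analytically to 2/9.


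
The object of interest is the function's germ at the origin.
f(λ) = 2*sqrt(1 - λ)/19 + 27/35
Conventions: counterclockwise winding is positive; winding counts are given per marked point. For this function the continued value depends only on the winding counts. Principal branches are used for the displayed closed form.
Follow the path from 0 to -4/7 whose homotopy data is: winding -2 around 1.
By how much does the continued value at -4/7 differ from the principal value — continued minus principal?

The rational part is single-valued and drops out of the difference; each branch term changes only by its own monodromy.
(2/19)*sqrt(1 - λ/(1)): winding -2 is even, the square root returns to the same sheet, contribution 0.
Summing the contributions at λ = -4/7 gives 0.

Continued minus principal equals 0.


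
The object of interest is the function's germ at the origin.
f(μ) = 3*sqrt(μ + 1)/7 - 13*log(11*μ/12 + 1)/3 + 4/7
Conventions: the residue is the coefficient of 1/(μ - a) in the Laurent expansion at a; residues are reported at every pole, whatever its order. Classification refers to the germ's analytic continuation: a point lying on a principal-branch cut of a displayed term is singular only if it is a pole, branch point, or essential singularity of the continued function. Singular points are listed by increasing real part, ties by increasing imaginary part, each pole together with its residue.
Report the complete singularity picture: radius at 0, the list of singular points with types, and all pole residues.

Radius of convergence at 0: 1.
At -12/11: a logarithmic branch point.
At -1: an algebraic (square-root) branch point.

Branch term (3/7)*sqrt(1 - μ/(-1)): its argument vanishes at μ = -1, a square-root branch point, modulus 1.
Branch term (-13/3)*log(1 - μ/(-12/11)): its argument vanishes at μ = -12/11, a logarithmic branch point, modulus 12/11.
The radius of convergence is the smallest modulus among the singular points: 1.
List the singular points by increasing real part (a conjugate pair: the negative imaginary part first).


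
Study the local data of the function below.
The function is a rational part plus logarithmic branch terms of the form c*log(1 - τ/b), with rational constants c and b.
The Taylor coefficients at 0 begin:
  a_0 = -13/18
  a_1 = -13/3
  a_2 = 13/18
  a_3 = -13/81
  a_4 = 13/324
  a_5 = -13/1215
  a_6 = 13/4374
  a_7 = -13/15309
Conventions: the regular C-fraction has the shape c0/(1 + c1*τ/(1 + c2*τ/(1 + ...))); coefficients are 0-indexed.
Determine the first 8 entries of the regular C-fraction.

The regular C-fraction coefficients are [-13/18, -6, 37/6, 1/666, 55/333, 37/825, 67/550, 55/938].

Taylor coefficients (read off): a_0 = -13/18, a_1 = -13/3, a_2 = 13/18, a_3 = -13/81, a_4 = 13/324, a_5 = -13/1215, a_6 = 13/4374, a_7 = -13/15309.
c0 = a_0 = -13/18. Peel one level at a time: if S = 1 + c*τ/S' with S'(0) = 1, then c is the τ-coefficient of S and S' = c*τ/(S - 1).
S_1 = c0/f = 1 + (-6)*τ + (37)*τ^2 + ...; c1 = -6.
S_2 = c1*τ/(S_1 - 1) = 1 + (37/6)*τ + (-1/108)*τ^2 + ...; c2 = 37/6.
S_3 = c2*τ/(S_2 - 1) = 1 + (1/666)*τ + (-55/221778)*τ^2 + ...; c3 = 1/666.
S_4 = c3*τ/(S_3 - 1) = 1 + (55/333)*τ + (-1/135)*τ^2 + ...; c4 = 55/333.
S_5 = c4*τ/(S_4 - 1) = 1 + (37/825)*τ + (-2479/453750)*τ^2 + ...; c5 = 37/825.
S_6 = c5*τ/(S_5 - 1) = 1 + (67/550)*τ + (-1/140)*τ^2 + ...; c6 = 67/550.
S_7 = c6*τ/(S_6 - 1) = 1 + (55/938)*τ + ...; c7 = 55/938.


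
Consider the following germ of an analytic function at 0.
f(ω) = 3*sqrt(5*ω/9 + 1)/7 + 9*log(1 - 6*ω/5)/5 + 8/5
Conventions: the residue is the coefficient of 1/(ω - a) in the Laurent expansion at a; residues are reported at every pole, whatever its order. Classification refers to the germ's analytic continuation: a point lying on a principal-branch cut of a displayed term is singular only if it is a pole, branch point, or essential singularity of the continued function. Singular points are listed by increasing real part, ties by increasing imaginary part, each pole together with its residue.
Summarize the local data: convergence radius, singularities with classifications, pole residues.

Radius of convergence at 0: 5/6.
At -9/5: an algebraic (square-root) branch point.
At 5/6: a logarithmic branch point.

Branch term (3/7)*sqrt(1 - ω/(-9/5)): its argument vanishes at ω = -9/5, a square-root branch point, modulus 9/5.
Branch term (9/5)*log(1 - ω/(5/6)): its argument vanishes at ω = 5/6, a logarithmic branch point, modulus 5/6.
The radius of convergence is the smallest modulus among the singular points: 5/6.
List the singular points by increasing real part (a conjugate pair: the negative imaginary part first).


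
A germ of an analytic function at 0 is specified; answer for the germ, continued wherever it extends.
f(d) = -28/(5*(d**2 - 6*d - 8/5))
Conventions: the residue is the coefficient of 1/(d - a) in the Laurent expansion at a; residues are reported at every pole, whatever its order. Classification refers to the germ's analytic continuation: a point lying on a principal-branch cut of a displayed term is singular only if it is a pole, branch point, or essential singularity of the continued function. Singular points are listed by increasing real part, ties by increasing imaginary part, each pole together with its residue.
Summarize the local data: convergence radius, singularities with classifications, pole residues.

Radius of convergence at 0: -3 + (1/5)*sqrt(265).
At 3 - (1/5)*sqrt(265): a pole of order 1; residue (14/265)*sqrt(265).
At 3 + (1/5)*sqrt(265): a pole of order 1; residue -(14/265)*sqrt(265).

Denominator factor (d**2 - 6*d - 8/5): discriminant 212/5, real irrational roots 3 + (1/5)*sqrt(265) and 3 - (1/5)*sqrt(265); poles of order 1, moduli 3 + (1/5)*sqrt(265) and -3 + (1/5)*sqrt(265).
The radius of convergence is the smallest modulus among the singular points: -3 + (1/5)*sqrt(265).
The factor d**2 - 6*d - 8/5 splits as (d - a)(d - a') with a = 3 - (1/5)*sqrt(265), a' = 3 + (1/5)*sqrt(265). At the order-1 pole a set g(d) = (d - a)*f(d) = [-28/5] / (d - a').
Simple pole: residue = g(a) at a = 3 - (1/5)*sqrt(265), which is (14/265)*sqrt(265).
The factor d**2 - 6*d - 8/5 splits as (d - a)(d - a') with a = 3 + (1/5)*sqrt(265), a' = 3 - (1/5)*sqrt(265). At the order-1 pole a set g(d) = (d - a)*f(d) = [-28/5] / (d - a').
Simple pole: residue = g(a) at a = 3 + (1/5)*sqrt(265), which is -(14/265)*sqrt(265).
List the singular points by increasing real part (a conjugate pair: the negative imaginary part first).


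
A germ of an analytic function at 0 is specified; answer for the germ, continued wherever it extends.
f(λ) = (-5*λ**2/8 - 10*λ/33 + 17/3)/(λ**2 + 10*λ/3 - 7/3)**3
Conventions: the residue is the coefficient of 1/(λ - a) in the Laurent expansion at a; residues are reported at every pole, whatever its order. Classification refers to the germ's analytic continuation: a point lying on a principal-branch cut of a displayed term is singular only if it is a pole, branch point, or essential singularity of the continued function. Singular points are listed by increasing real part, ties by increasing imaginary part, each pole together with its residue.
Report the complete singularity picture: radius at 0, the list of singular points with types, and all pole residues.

Radius of convergence at 0: -5/3 + (1/3)*sqrt(46).
At -5/3 - (1/3)*sqrt(46): a pole of order 3; residue -(352863/137049088)*sqrt(46).
At -5/3 + (1/3)*sqrt(46): a pole of order 3; residue (352863/137049088)*sqrt(46).

Denominator factor (λ**2 + 10*λ/3 - 7/3)^3: discriminant 184/9, real irrational roots -5/3 + (1/3)*sqrt(46) and -5/3 - (1/3)*sqrt(46); poles of order 3, moduli -5/3 + (1/3)*sqrt(46) and 5/3 + (1/3)*sqrt(46).
The radius of convergence is the smallest modulus among the singular points: -5/3 + (1/3)*sqrt(46).
The factor λ**2 + 10*λ/3 - 7/3 splits as (λ - a)(λ - a') with a = -5/3 - (1/3)*sqrt(46), a' = -5/3 + (1/3)*sqrt(46). At the order-3 pole a set g(λ) = (λ - a)^3*f(λ) = [-5*λ**2/8 - 10*λ/33 + 17/3] / (λ - a')^3.
Order-3 pole: residue = g''(a)/2; g''(-5/3 - (1/3)*sqrt(46)) = -(352863/68524544)*sqrt(46), so the residue is -(352863/137049088)*sqrt(46).
The factor λ**2 + 10*λ/3 - 7/3 splits as (λ - a)(λ - a') with a = -5/3 + (1/3)*sqrt(46), a' = -5/3 - (1/3)*sqrt(46). At the order-3 pole a set g(λ) = (λ - a)^3*f(λ) = [-5*λ**2/8 - 10*λ/33 + 17/3] / (λ - a')^3.
Order-3 pole: residue = g''(a)/2; g''(-5/3 + (1/3)*sqrt(46)) = (352863/68524544)*sqrt(46), so the residue is (352863/137049088)*sqrt(46).
List the singular points by increasing real part (a conjugate pair: the negative imaginary part first).


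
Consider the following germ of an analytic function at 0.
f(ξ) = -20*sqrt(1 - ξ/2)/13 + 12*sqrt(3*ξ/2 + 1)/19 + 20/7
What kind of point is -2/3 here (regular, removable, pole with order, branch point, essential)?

The term (12/19)*sqrt(1 - ξ/(-2/3)) has argument 1 - -2/3/(-2/3) = 0 at -2/3: a square-root (algebraic, two-sheeted) branch point; the remaining terms are analytic or single-valued there.

The point is an algebraic (square-root) branch point.


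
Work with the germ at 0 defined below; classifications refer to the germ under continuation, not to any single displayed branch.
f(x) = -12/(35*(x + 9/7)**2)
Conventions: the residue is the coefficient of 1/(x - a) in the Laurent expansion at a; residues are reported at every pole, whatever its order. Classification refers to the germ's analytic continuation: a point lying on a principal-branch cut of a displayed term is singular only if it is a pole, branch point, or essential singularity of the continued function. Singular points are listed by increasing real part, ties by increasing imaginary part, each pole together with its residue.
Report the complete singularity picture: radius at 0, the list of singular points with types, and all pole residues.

Denominator factor (x + 9/7)^2: pole of order 2 at -9/7, modulus 9/7.
The radius of convergence is the smallest modulus among the singular points: 9/7.
At the order-2 pole -9/7 set g(x) = (x - (-9/7))^2*f(x) = -12/35.
Order-2 pole: residue = g'(a); g'(-9/7) = 0, so the residue is 0.

Radius of convergence at 0: 9/7.
At -9/7: a pole of order 2; residue 0.


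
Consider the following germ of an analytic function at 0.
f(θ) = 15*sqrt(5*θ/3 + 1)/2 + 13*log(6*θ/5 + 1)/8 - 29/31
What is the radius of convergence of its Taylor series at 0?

Branch term (13/8)*log(1 - θ/(-5/6)): its argument vanishes at θ = -5/6, a logarithmic branch point, modulus 5/6.
Branch term (15/2)*sqrt(1 - θ/(-3/5)): its argument vanishes at θ = -3/5, a square-root branch point, modulus 3/5.
The radius of convergence is the smallest modulus among the singular points: 3/5.

The radius of convergence is 3/5.


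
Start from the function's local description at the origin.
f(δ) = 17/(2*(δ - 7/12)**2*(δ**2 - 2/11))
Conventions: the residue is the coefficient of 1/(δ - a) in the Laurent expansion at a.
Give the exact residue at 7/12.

At the order-2 pole 7/12 set g(δ) = (δ - (7/12))^2*f(δ) = 17/(2*(δ**2 - 2/11)).
Order-2 pole: residue = g'(a); g'(7/12) = -24881472/63001, so the residue is -24881472/63001.

The residue is -24881472/63001.


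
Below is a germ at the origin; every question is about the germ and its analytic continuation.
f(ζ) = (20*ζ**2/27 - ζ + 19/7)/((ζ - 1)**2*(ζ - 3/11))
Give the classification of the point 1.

The point is a pole of order 2.

The denominator factor ζ - 1 vanishes at 1 and appears to the power 2; the numerator there equals 464/189, nonzero, and no other factor vanishes.
Hence a pole whose order is the multiplicity, 2.


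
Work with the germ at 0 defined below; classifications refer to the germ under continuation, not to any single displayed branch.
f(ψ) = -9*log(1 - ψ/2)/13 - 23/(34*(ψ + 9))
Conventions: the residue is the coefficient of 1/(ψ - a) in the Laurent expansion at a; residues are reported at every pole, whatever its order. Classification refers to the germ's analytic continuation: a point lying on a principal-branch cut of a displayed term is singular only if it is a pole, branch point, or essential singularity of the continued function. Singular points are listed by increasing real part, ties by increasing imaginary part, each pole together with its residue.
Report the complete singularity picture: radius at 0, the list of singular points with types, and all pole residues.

Radius of convergence at 0: 2.
At -9: a pole of order 1; residue -23/34.
At 2: a logarithmic branch point.

Denominator factor (ψ + 9): pole of order 1 at -9, modulus 9.
Branch term (-9/13)*log(1 - ψ/(2)): its argument vanishes at ψ = 2, a logarithmic branch point, modulus 2.
The radius of convergence is the smallest modulus among the singular points: 2.
The branch term is analytic at -9 and contributes nothing to the residue; only the rational part matters.
At the order-1 pole -9 set g(ψ) = (ψ - (-9))*(rational part) = -23/34.
Simple pole: residue = g(a) at a = -9, which is -23/34.
List the singular points by increasing real part (a conjugate pair: the negative imaginary part first).


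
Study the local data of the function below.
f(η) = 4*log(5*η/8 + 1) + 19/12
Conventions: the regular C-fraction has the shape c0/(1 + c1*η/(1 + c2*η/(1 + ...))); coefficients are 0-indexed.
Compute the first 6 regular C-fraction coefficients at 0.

Taylor coefficients (expand at 0): a_0 = 19/12, a_1 = 5/2, a_2 = -25/32, a_3 = 125/384, a_4 = -625/4096, a_5 = 625/8192.
c0 = a_0 = 19/12. Peel one level at a time: if S = 1 + c*η/S' with S'(0) = 1, then c is the η-coefficient of S and S' = c*η/(S - 1).
S_1 = c0/f = 1 + (-30/19)*η + (8625/2888)*η^2 + ...; c1 = -30/19.
S_2 = c1*η/(S_1 - 1) = 1 + (575/304)*η + (-25/768)*η^2 + ...; c2 = 575/304.
S_3 = c2*η/(S_2 - 1) = 1 + (19/1104)*η + (-3097/609408)*η^2 + ...; c3 = 19/1104.
S_4 = c3*η/(S_3 - 1) = 1 + (163/552)*η + (-5/192)*η^2 + ...; c4 = 163/552.
S_5 = c4*η/(S_4 - 1) = 1 + (115/1304)*η + ...; c5 = 115/1304.

The regular C-fraction coefficients are [19/12, -30/19, 575/304, 19/1104, 163/552, 115/1304].


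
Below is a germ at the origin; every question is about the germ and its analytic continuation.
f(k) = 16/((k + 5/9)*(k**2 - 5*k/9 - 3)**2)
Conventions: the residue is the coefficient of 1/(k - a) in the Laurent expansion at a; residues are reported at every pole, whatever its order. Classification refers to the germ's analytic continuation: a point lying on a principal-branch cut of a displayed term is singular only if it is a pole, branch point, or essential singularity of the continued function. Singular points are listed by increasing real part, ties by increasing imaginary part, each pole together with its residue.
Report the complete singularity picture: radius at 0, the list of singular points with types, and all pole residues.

Radius of convergence at 0: 5/9.
At 5/18 - (1/18)*sqrt(997): a pole of order 2; residue -52488/37249 - (1088863560/37025841241)*sqrt(997).
At -5/9: a pole of order 1; residue 104976/37249.
At 5/18 + (1/18)*sqrt(997): a pole of order 2; residue -52488/37249 + (1088863560/37025841241)*sqrt(997).

Denominator factor (k + 5/9): pole of order 1 at -5/9, modulus 5/9.
Denominator factor (k**2 - 5*k/9 - 3)^2: discriminant 997/81, real irrational roots 5/18 + (1/18)*sqrt(997) and 5/18 - (1/18)*sqrt(997); poles of order 2, moduli 5/18 + (1/18)*sqrt(997) and -5/18 + (1/18)*sqrt(997).
The radius of convergence is the smallest modulus among the singular points: 5/9.
The factor k**2 - 5*k/9 - 3 splits as (k - a)(k - a') with a = 5/18 - (1/18)*sqrt(997), a' = 5/18 + (1/18)*sqrt(997). At the order-2 pole a set g(k) = (k - a)^2*f(k) = [16/(k + 5/9)] / (k - a')^2.
Order-2 pole: residue = g'(a); g'(5/18 - (1/18)*sqrt(997)) = -52488/37249 - (1088863560/37025841241)*sqrt(997), so the residue is -52488/37249 - (1088863560/37025841241)*sqrt(997).
At the order-1 pole -5/9 set g(k) = (k - (-5/9))*f(k) = 16/(k**2 - 5*k/9 - 3)**2.
Simple pole: residue = g(a) at a = -5/9, which is 104976/37249.
The factor k**2 - 5*k/9 - 3 splits as (k - a)(k - a') with a = 5/18 + (1/18)*sqrt(997), a' = 5/18 - (1/18)*sqrt(997). At the order-2 pole a set g(k) = (k - a)^2*f(k) = [16/(k + 5/9)] / (k - a')^2.
Order-2 pole: residue = g'(a); g'(5/18 + (1/18)*sqrt(997)) = -52488/37249 + (1088863560/37025841241)*sqrt(997), so the residue is -52488/37249 + (1088863560/37025841241)*sqrt(997).
List the singular points by increasing real part (a conjugate pair: the negative imaginary part first).


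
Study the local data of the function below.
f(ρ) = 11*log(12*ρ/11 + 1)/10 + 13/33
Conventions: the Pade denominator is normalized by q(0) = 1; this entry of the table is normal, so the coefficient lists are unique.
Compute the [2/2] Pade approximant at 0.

Taylor coefficients needed (expand at 0): a_0 = 13/33, a_1 = 6/5, a_2 = -36/55, a_3 = 288/605, a_4 = -2592/6655.
Write the denominator as Q(ρ) = 1 + q1*ρ + q2*ρ^2. Requiring Q*f - P = O(ρ^5) with deg P <= 2 kills the coefficients of ρ^3..ρ^4 in Q*f:
  ρ^3: a_3 + q1*a_2 + q2*a_1 = 0, i.e. 288/605 + (-36/55)*q1 + (6/5)*q2 = 0.
  ρ^4: a_4 + q1*a_3 + q2*a_2 = 0, i.e. -2592/6655 + (288/605)*q1 + (-36/55)*q2 = 0.
Solving this linear system: q1 = 12/11, q2 = 24/121.
The numerator is Q*f truncated at degree 2: P0 = a_0 = 13/33; P1 = a_1 + q1*a_0 = 986/605; P2 = a_2 + q1*a_1 + q2*a_0 = 4876/6655.

The Pade approximant has numerator coefficients [13/33, 986/605, 4876/6655]; denominator coefficients [1, 12/11, 24/121].


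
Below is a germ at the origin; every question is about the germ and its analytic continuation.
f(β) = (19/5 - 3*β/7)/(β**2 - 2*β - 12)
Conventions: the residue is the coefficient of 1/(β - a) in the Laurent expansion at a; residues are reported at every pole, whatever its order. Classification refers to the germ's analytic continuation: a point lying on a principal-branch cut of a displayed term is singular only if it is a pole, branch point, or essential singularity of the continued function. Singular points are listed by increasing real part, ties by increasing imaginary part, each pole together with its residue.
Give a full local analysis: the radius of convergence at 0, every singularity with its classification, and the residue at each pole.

Denominator factor (β**2 - 2*β - 12): discriminant 52, real irrational roots 1 + sqrt(13) and 1 - sqrt(13); poles of order 1, moduli 1 + sqrt(13) and -1 + sqrt(13).
The radius of convergence is the smallest modulus among the singular points: -1 + sqrt(13).
The factor β**2 - 2*β - 12 splits as (β - a)(β - a') with a = 1 - sqrt(13), a' = 1 + sqrt(13). At the order-1 pole a set g(β) = (β - a)*f(β) = [19/5 - 3*β/7] / (β - a').
Simple pole: residue = g(a) at a = 1 - sqrt(13), which is -3/14 - (59/455)*sqrt(13).
The factor β**2 - 2*β - 12 splits as (β - a)(β - a') with a = 1 + sqrt(13), a' = 1 - sqrt(13). At the order-1 pole a set g(β) = (β - a)*f(β) = [19/5 - 3*β/7] / (β - a').
Simple pole: residue = g(a) at a = 1 + sqrt(13), which is -3/14 + (59/455)*sqrt(13).
List the singular points by increasing real part (a conjugate pair: the negative imaginary part first).

Radius of convergence at 0: -1 + sqrt(13).
At 1 - sqrt(13): a pole of order 1; residue -3/14 - (59/455)*sqrt(13).
At 1 + sqrt(13): a pole of order 1; residue -3/14 + (59/455)*sqrt(13).


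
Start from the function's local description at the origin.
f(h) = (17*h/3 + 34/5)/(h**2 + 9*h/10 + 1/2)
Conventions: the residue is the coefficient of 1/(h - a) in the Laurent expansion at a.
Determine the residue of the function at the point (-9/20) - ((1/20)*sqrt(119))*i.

The factor h**2 + 9*h/10 + 1/2 splits as (h - a)(h - a') with a = (-9/20) - ((1/20)*sqrt(119))*i, a' = (-9/20) + ((1/20)*sqrt(119))*i. At the order-1 pole a set g(h) = (h - a)*f(h) = [17*h/3 + 34/5] / (h - a').
Simple pole: residue = g(a) at a = (-9/20) - ((1/20)*sqrt(119))*i, which is (17/6) + ((5/14)*sqrt(119))*i.

The residue is (17/6) + ((5/14)*sqrt(119))*i.


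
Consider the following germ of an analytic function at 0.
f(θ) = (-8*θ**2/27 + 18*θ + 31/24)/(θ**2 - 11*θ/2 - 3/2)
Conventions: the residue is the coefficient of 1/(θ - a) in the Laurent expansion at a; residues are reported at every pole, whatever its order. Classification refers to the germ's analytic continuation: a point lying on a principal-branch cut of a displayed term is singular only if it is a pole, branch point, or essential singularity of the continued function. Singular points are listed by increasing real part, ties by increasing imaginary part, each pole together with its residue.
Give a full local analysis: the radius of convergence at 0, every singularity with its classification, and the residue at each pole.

Radius of convergence at 0: -11/4 + (1/4)*sqrt(145).
At 11/4 - (1/4)*sqrt(145): a pole of order 1; residue 221/27 - (9907/15660)*sqrt(145).
At 11/4 + (1/4)*sqrt(145): a pole of order 1; residue 221/27 + (9907/15660)*sqrt(145).

Denominator factor (θ**2 - 11*θ/2 - 3/2): discriminant 145/4, real irrational roots 11/4 + (1/4)*sqrt(145) and 11/4 - (1/4)*sqrt(145); poles of order 1, moduli 11/4 + (1/4)*sqrt(145) and -11/4 + (1/4)*sqrt(145).
The radius of convergence is the smallest modulus among the singular points: -11/4 + (1/4)*sqrt(145).
The factor θ**2 - 11*θ/2 - 3/2 splits as (θ - a)(θ - a') with a = 11/4 - (1/4)*sqrt(145), a' = 11/4 + (1/4)*sqrt(145). At the order-1 pole a set g(θ) = (θ - a)*f(θ) = [-8*θ**2/27 + 18*θ + 31/24] / (θ - a').
Simple pole: residue = g(a) at a = 11/4 - (1/4)*sqrt(145), which is 221/27 - (9907/15660)*sqrt(145).
The factor θ**2 - 11*θ/2 - 3/2 splits as (θ - a)(θ - a') with a = 11/4 + (1/4)*sqrt(145), a' = 11/4 - (1/4)*sqrt(145). At the order-1 pole a set g(θ) = (θ - a)*f(θ) = [-8*θ**2/27 + 18*θ + 31/24] / (θ - a').
Simple pole: residue = g(a) at a = 11/4 + (1/4)*sqrt(145), which is 221/27 + (9907/15660)*sqrt(145).
List the singular points by increasing real part (a conjugate pair: the negative imaginary part first).
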